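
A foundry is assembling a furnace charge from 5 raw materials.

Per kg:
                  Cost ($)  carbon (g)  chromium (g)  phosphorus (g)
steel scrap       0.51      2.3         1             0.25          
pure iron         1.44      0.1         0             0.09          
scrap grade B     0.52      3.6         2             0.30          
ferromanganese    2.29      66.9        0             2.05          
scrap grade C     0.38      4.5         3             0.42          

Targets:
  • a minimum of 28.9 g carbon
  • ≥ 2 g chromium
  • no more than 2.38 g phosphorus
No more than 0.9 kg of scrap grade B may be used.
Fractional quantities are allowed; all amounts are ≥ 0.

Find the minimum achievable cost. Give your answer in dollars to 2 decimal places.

$1.14

Treat it as an LP. Let x1 = kg of steel scrap, x2 = kg of pure iron, x3 = kg of scrap grade B, x4 = kg of ferromanganese, x5 = kg of scrap grade C.
min 0.51x1 + 1.44x2 + 0.52x3 + 2.29x4 + 0.38x5 subject to:
  2.3x1 + 0.1x2 + 3.6x3 + 66.9x4 + 4.5x5 ≥ 28.9   (carbon)
  1x1 + 2x3 + 3x5 ≥ 2   (chromium)
  0.25x1 + 0.09x2 + 0.3x3 + 2.05x4 + 0.42x5 ≤ 2.38   (phosphorus)
  x3 ≤ 0.9
  x1, x2, x3, x4, x5 ≥ 0.
The minimum-cost mix takes nothing from steel scrap, pure iron, scrap grade B — only ferromanganese, scrap grade C. The carbon and chromium requirements are met with equality.
So ferromanganese = 0.3871 kg, scrap grade C = 0.6667 kg.
Total cost: 2.29·0.3871 + 0.38·0.6667 = 1.1398.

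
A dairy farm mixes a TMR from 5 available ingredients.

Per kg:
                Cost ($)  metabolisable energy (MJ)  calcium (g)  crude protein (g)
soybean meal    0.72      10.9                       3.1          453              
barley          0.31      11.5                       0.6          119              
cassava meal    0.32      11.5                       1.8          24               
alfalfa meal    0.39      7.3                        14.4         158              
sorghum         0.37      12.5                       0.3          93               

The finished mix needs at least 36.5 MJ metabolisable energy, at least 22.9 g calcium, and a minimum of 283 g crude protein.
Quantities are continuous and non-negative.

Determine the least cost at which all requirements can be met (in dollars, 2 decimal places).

$1.26

Set it up as a linear program. Let x1 = kg of soybean meal, x2 = kg of barley, x3 = kg of cassava meal, x4 = kg of alfalfa meal, x5 = kg of sorghum.
Minimize 0.72x1 + 0.31x2 + 0.32x3 + 0.39x4 + 0.37x5 with:
  10.9x1 + 11.5x2 + 11.5x3 + 7.3x4 + 12.5x5 ≥ 36.5   (metabolisable energy)
  3.1x1 + 0.6x2 + 1.8x3 + 14.4x4 + 0.3x5 ≥ 22.9   (calcium)
  453x1 + 119x2 + 24x3 + 158x4 + 93x5 ≥ 283   (crude protein)
  x1, x2, x3, x4, x5 ≥ 0.
The cheapest feasible vertex uses only barley, cassava meal, alfalfa meal; soybean meal, sorghum are not used. Binding constraints: metabolisable energy, calcium, crude protein.
Optimal quantities: barley = 0.2015 kg, cassava meal = 2.138 kg, alfalfa meal = 1.315 kg.
Total cost: 0.31·0.2015 + 0.32·2.138 + 0.39·1.315 = 1.2595.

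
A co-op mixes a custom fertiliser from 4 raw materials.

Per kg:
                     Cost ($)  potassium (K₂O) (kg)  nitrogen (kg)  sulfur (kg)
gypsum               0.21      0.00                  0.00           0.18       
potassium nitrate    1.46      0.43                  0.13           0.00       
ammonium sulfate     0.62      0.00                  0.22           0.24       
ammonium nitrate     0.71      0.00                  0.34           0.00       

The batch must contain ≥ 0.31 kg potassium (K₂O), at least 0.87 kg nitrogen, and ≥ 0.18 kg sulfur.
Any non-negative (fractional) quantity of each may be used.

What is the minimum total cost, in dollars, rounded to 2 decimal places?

Let x1 = kg of gypsum, x2 = kg of potassium nitrate, x3 = kg of ammonium sulfate, x4 = kg of ammonium nitrate.
min 0.21x1 + 1.46x2 + 0.62x3 + 0.71x4 subject to:
  0.43x2 ≥ 0.31   (potassium (K₂O))
  0.13x2 + 0.22x3 + 0.34x4 ≥ 0.87   (nitrogen)
  0.18x1 + 0.24x3 ≥ 0.18   (sulfur)
  x1, x2, x3, x4 ≥ 0.
The optimal basis is {potassium nitrate, ammonium sulfate, ammonium nitrate}; gypsum drops out. The potassium (K₂O), nitrogen, sulfur requirements are met with equality.
Optimal quantities: potassium nitrate = 0.7209 kg, ammonium sulfate = 0.75 kg, ammonium nitrate = 1.798 kg.
Cost = 1.46·0.7209 + 0.62·0.75 + 0.71·1.798 = 2.7941.

$2.79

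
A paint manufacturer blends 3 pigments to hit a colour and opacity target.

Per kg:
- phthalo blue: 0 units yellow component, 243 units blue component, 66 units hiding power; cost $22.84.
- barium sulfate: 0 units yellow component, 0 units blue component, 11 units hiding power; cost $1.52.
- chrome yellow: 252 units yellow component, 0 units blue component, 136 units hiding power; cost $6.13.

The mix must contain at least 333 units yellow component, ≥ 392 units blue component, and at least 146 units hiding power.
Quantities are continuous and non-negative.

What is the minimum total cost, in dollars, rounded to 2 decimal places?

This is a linear program. Let x1 = kg of phthalo blue, x2 = kg of barium sulfate, x3 = kg of chrome yellow.
Minimise 22.84x1 + 1.52x2 + 6.13x3 with:
  252x3 ≥ 333   (yellow component)
  243x1 ≥ 392   (blue component)
  66x1 + 11x2 + 136x3 ≥ 146   (hiding power)
  x1, x2, x3 ≥ 0.
The optimal basis is {phthalo blue, chrome yellow}; barium sulfate drops out. Binding constraints: yellow component and blue component.
Optimal quantities: phthalo blue = 1.6132 kg, chrome yellow = 1.3214 kg.
Total cost: 22.84·1.6132 + 6.13·1.3214 = 44.9457.

$44.95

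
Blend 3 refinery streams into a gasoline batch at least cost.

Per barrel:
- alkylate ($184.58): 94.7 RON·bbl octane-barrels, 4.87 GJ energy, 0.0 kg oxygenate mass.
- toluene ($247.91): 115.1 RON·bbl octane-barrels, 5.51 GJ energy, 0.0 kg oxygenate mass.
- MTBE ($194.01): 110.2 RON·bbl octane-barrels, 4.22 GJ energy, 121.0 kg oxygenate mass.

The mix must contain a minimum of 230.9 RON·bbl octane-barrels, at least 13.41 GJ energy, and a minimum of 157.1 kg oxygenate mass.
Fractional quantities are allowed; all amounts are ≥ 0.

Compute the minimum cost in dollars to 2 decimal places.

$552.49

Treat it as an LP. Let x1 = barrels of alkylate, x2 = barrels of toluene, x3 = barrels of MTBE.
Minimise 184.58x1 + 247.91x2 + 194.01x3 s.t.:
  94.7x1 + 115.1x2 + 110.2x3 ≥ 230.9   (octane-barrels)
  4.87x1 + 5.51x2 + 4.22x3 ≥ 13.41   (energy)
  121x3 ≥ 157.1   (oxygenate mass)
  x1, x2, x3 ≥ 0.
The minimum-cost mix takes nothing from toluene — only alkylate, MTBE. There the energy and oxygenate mass constraints are tight.
Optimal quantities: alkylate = 1.62854 barrels, MTBE = 1.29835 barrels.
Total cost: 184.58·1.62854 + 194.01·1.29835 = 552.4888.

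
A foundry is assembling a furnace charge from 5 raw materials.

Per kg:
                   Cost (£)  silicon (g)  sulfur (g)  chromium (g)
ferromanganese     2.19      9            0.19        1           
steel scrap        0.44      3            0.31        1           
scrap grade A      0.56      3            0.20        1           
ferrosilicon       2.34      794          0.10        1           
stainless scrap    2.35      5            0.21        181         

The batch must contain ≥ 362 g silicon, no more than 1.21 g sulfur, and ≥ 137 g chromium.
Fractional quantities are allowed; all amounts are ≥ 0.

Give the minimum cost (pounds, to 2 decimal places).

Treat it as an LP. Let x1 = kg of ferromanganese, x2 = kg of steel scrap, x3 = kg of scrap grade A, x4 = kg of ferrosilicon, x5 = kg of stainless scrap.
min 2.19x1 + 0.44x2 + 0.56x3 + 2.34x4 + 2.35x5 s.t.:
  9x1 + 3x2 + 3x3 + 794x4 + 5x5 ≥ 362   (silicon)
  0.19x1 + 0.31x2 + 0.2x3 + 0.1x4 + 0.21x5 ≤ 1.21   (sulfur)
  1x1 + 1x2 + 1x3 + 1x4 + 181x5 ≥ 137   (chromium)
  x1, x2, x3, x4, x5 ≥ 0.
At the optimum only ferrosilicon, stainless scrap are positive (ferromanganese, steel scrap, scrap grade A = 0). Binding constraints: silicon and chromium.
Solving gives x4 = 0.4512, x5 = 0.7544.
Hence cost = 2.34·0.4512 + 2.35·0.7544 = £2.8286.

£2.83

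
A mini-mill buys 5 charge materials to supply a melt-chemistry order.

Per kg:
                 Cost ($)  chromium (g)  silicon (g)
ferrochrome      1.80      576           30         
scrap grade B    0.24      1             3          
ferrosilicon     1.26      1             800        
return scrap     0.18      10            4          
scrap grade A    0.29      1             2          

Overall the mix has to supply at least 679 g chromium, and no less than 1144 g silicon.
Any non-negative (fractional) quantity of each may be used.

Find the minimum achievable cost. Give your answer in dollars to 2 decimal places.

$3.86

Let x1 = kg of ferrochrome, x2 = kg of scrap grade B, x3 = kg of ferrosilicon, x4 = kg of return scrap, x5 = kg of scrap grade A.
Minimize 1.8x1 + 0.24x2 + 1.26x3 + 0.18x4 + 0.29x5 with:
  576x1 + 1x2 + 1x3 + 10x4 + 1x5 ≥ 679   (chromium)
  30x1 + 3x2 + 800x3 + 4x4 + 2x5 ≥ 1144   (silicon)
  x1, x2, x3, x4, x5 ≥ 0.
The minimum-cost mix takes nothing from scrap grade B, return scrap, scrap grade A — only ferrochrome, ferrosilicon. Binding constraints: chromium and silicon.
So ferrochrome = 1.176 kg, ferrosilicon = 1.386 kg.
Hence cost = 1.8·1.176 + 1.26·1.386 = $3.8632.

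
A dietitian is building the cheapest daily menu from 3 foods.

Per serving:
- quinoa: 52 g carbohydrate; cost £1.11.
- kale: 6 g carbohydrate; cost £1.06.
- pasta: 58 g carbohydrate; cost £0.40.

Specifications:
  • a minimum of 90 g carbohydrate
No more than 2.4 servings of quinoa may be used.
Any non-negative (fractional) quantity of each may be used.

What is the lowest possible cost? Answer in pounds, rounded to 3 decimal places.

£0.621

Let x1 = servings of quinoa, x2 = servings of kale, x3 = servings of pasta.
min 1.11x1 + 1.06x2 + 0.4x3 s.t.:
  52x1 + 6x2 + 58x3 ≥ 90   (carbohydrate)
  x1 ≤ 2.4
  x1, x2, x3 ≥ 0.
The cheapest feasible vertex uses only pasta; quinoa, kale are not used. Binding constraint: carbohydrate.
Solving gives x3 = 1.552.
Objective = 0.4·1.552 = 0.62080.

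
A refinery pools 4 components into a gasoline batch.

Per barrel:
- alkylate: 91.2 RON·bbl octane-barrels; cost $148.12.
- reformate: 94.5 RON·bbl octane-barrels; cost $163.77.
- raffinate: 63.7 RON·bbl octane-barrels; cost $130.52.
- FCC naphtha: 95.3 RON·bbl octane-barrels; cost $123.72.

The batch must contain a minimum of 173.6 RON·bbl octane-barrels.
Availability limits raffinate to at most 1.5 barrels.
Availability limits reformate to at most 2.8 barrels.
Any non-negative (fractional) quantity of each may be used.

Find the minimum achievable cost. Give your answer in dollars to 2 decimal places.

$225.37

Treat it as an LP. Let x1 = barrels of alkylate, x2 = barrels of reformate, x3 = barrels of raffinate, x4 = barrels of FCC naphtha.
Minimise 148.12x1 + 163.77x2 + 130.52x3 + 123.72x4 with:
  91.2x1 + 94.5x2 + 63.7x3 + 95.3x4 ≥ 173.6   (octane-barrels)
  x3 ≤ 1.5
  x2 ≤ 2.8
  x1, x2, x3, x4 ≥ 0.
The cheapest feasible vertex uses only FCC naphtha; alkylate, reformate, raffinate are not used. Binding constraint: octane-barrels.
Solving gives x4 = 1.8216.
Hence cost = 123.72·1.8216 = $225.3684.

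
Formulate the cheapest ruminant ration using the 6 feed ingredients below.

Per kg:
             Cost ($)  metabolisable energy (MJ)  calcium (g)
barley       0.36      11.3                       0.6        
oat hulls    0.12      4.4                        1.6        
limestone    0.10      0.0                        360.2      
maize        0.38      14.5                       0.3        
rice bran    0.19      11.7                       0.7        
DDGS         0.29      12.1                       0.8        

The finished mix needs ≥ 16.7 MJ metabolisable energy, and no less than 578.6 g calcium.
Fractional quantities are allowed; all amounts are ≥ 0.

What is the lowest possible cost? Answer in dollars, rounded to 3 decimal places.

$0.432

Let x1 = kg of barley, x2 = kg of oat hulls, x3 = kg of limestone, x4 = kg of maize, x5 = kg of rice bran, x6 = kg of DDGS.
Minimize 0.36x1 + 0.12x2 + 0.1x3 + 0.38x4 + 0.19x5 + 0.29x6 with:
  11.3x1 + 4.4x2 + 14.5x4 + 11.7x5 + 12.1x6 ≥ 16.7   (metabolisable energy)
  0.6x1 + 1.6x2 + 360.2x3 + 0.3x4 + 0.7x5 + 0.8x6 ≥ 578.6   (calcium)
  x1, x2, x3, x4, x5, x6 ≥ 0.
The optimal basis is {limestone, rice bran}; barley, oat hulls, maize, DDGS drop out. The metabolisable energy and calcium requirements are met with equality.
That vertex is x3 = 1.604, x5 = 1.427.
Hence cost = 0.1·1.604 + 0.19·1.427 = $0.43153.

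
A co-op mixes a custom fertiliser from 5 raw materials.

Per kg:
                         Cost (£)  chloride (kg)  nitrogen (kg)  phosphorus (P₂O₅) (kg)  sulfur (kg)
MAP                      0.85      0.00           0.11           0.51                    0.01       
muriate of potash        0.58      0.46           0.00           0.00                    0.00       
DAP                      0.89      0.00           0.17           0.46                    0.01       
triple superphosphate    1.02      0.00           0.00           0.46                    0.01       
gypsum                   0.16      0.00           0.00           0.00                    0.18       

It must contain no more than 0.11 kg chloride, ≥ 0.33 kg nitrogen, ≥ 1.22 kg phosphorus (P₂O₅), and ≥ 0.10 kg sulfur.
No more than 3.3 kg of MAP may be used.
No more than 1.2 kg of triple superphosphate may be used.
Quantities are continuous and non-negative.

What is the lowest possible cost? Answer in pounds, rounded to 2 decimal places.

£2.22

Set it up as a linear program. Let x1 = kg of MAP, x2 = kg of muriate of potash, x3 = kg of DAP, x4 = kg of triple superphosphate, x5 = kg of gypsum.
Minimize 0.85x1 + 0.58x2 + 0.89x3 + 1.02x4 + 0.16x5 s.t.:
  0.46x2 ≤ 0.11   (chloride)
  0.11x1 + 0.17x3 ≥ 0.33   (nitrogen)
  0.51x1 + 0.46x3 + 0.46x4 ≥ 1.22   (phosphorus (P₂O₅))
  0.01x1 + 0.01x3 + 0.01x4 + 0.18x5 ≥ 0.1   (sulfur)
  x1 ≤ 3.3
  x4 ≤ 1.2
  x1, x2, x3, x4, x5 ≥ 0.
The optimal basis is {MAP, DAP, gypsum}; muriate of potash, triple superphosphate drop out. The nitrogen, phosphorus (P₂O₅), sulfur requirements are met with equality.
That vertex is x1 = 1.54, x3 = 0.9446, x5 = 0.4175.
Hence cost = 0.85·1.54 + 0.89·0.9446 + 0.16·0.4175 = £2.2165.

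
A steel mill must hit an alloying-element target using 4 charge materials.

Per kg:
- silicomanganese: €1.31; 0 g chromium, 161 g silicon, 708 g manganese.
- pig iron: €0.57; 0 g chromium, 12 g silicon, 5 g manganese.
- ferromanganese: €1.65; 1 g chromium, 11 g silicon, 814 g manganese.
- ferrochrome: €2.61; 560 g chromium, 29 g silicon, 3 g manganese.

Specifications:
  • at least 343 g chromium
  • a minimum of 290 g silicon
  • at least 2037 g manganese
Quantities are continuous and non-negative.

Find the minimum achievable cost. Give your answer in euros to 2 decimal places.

€5.36

Let x1 = kg of silicomanganese, x2 = kg of pig iron, x3 = kg of ferromanganese, x4 = kg of ferrochrome.
min 1.31x1 + 0.57x2 + 1.65x3 + 2.61x4 with:
  1x3 + 560x4 ≥ 343   (chromium)
  161x1 + 12x2 + 11x3 + 29x4 ≥ 290   (silicon)
  708x1 + 5x2 + 814x3 + 3x4 ≥ 2037   (manganese)
  x1, x2, x3, x4 ≥ 0.
The minimum-cost mix takes nothing from pig iron, ferromanganese — only silicomanganese, ferrochrome. There the chromium and manganese constraints are tight.
Solving gives x1 = 2.875, x4 = 0.6125.
Objective = 1.31·2.875 + 2.61·0.6125 = 5.3649.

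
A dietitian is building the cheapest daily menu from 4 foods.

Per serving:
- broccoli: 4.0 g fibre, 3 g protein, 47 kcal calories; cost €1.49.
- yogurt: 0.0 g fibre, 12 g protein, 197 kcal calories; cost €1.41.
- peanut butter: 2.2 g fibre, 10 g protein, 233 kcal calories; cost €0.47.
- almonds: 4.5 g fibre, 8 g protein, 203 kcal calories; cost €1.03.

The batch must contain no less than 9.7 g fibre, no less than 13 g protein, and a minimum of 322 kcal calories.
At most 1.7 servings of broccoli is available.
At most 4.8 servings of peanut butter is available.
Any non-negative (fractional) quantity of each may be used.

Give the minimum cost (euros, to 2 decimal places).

€2.07

This is a linear program. Let x1 = servings of broccoli, x2 = servings of yogurt, x3 = servings of peanut butter, x4 = servings of almonds.
Minimize 1.49x1 + 1.41x2 + 0.47x3 + 1.03x4 subject to:
  4x1 + 2.2x3 + 4.5x4 ≥ 9.7   (fibre)
  3x1 + 12x2 + 10x3 + 8x4 ≥ 13   (protein)
  47x1 + 197x2 + 233x3 + 203x4 ≥ 322   (calories)
  x1 ≤ 1.7
  x3 ≤ 4.8
  x1, x2, x3, x4 ≥ 0.
The cheapest feasible vertex uses only peanut butter; broccoli, yogurt, almonds are not used. There the fibre constraint is tight.
Optimal quantities: peanut butter = 4.409 servings.
Hence cost = 0.47·4.409 = €2.0722.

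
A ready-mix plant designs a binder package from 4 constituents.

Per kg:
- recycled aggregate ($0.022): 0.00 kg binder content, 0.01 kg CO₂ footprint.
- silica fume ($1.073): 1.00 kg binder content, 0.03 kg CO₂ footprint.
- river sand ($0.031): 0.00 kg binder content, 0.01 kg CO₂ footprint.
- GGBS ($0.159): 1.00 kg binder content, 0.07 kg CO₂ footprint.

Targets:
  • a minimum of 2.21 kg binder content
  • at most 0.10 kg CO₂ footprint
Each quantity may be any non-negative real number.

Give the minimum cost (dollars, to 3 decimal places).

$1.601

Let x1 = kg of recycled aggregate, x2 = kg of silica fume, x3 = kg of river sand, x4 = kg of GGBS.
min 0.022x1 + 1.073x2 + 0.031x3 + 0.159x4 s.t.:
  1x2 + 1x4 ≥ 2.21   (binder content)
  0.01x1 + 0.03x2 + 0.01x3 + 0.07x4 ≤ 0.1   (CO₂ footprint)
  x1, x2, x3, x4 ≥ 0.
The cheapest feasible vertex uses only silica fume, GGBS; recycled aggregate, river sand are not used. There the binder content and CO₂ footprint constraints are tight.
So silica fume = 1.367 kg, GGBS = 0.8425 kg.
Total cost: 1.073·1.367 + 0.159·0.8425 = 1.60075.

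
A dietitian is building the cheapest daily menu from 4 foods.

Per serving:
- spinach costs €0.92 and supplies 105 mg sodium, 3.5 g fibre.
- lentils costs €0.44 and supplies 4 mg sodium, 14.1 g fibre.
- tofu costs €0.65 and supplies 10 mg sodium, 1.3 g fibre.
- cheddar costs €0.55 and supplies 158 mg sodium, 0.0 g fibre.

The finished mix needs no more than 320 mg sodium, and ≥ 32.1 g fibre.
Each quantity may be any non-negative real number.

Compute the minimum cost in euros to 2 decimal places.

Let x1 = servings of spinach, x2 = servings of lentils, x3 = servings of tofu, x4 = servings of cheddar.
Minimise 0.92x1 + 0.44x2 + 0.65x3 + 0.55x4 with:
  105x1 + 4x2 + 10x3 + 158x4 ≤ 320   (sodium)
  3.5x1 + 14.1x2 + 1.3x3 ≥ 32.1   (fibre)
  x1, x2, x3, x4 ≥ 0.
The cheapest feasible vertex uses only lentils; spinach, tofu, cheddar are not used. The fibre requirement is met with equality.
Optimal quantities: lentils = 2.277 servings.
Objective = 0.44·2.277 = 1.0019.

€1.00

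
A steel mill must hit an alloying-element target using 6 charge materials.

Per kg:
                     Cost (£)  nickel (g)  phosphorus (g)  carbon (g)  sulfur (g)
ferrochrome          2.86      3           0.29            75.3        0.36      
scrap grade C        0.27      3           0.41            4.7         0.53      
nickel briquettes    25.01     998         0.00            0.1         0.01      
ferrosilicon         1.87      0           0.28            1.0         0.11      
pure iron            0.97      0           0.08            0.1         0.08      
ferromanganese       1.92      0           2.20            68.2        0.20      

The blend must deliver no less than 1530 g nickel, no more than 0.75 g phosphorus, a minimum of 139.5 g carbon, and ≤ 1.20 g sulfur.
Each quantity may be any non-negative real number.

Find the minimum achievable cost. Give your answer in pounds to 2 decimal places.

£43.43

Set it up as a linear program. Let x1 = kg of ferrochrome, x2 = kg of scrap grade C, x3 = kg of nickel briquettes, x4 = kg of ferrosilicon, x5 = kg of pure iron, x6 = kg of ferromanganese.
min 2.86x1 + 0.27x2 + 25.01x3 + 1.87x4 + 0.97x5 + 1.92x6 s.t.:
  3x1 + 3x2 + 998x3 ≥ 1530   (nickel)
  0.29x1 + 0.41x2 + 0.28x4 + 0.08x5 + 2.2x6 ≤ 0.75   (phosphorus)
  75.3x1 + 4.7x2 + 0.1x3 + 1x4 + 0.1x5 + 68.2x6 ≥ 139.5   (carbon)
  0.36x1 + 0.53x2 + 0.01x3 + 0.11x4 + 0.08x5 + 0.2x6 ≤ 1.2   (sulfur)
  x1, x2, x3, x4, x5, x6 ≥ 0.
At the optimum only ferrochrome, nickel briquettes, ferromanganese are positive (scrap grade C, ferrosilicon, pure iron = 0). Binding constraints: nickel, phosphorus, carbon.
So ferrochrome = 1.751 kg, nickel briquettes = 1.528 kg, ferromanganese = 0.1101 kg.
Cost = 2.86·1.751 + 25.01·1.528 + 1.92·0.1101 = 43.4345.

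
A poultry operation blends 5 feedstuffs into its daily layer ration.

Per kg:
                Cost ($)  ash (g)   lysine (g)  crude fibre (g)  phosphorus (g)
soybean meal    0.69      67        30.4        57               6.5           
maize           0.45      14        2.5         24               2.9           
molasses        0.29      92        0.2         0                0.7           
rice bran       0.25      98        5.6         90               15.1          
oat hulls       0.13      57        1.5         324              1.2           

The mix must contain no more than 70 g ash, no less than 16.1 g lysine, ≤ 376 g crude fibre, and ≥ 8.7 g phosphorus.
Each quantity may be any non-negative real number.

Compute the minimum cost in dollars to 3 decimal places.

Let x1 = kg of soybean meal, x2 = kg of maize, x3 = kg of molasses, x4 = kg of rice bran, x5 = kg of oat hulls.
Minimise 0.69x1 + 0.45x2 + 0.29x3 + 0.25x4 + 0.13x5 with:
  67x1 + 14x2 + 92x3 + 98x4 + 57x5 ≤ 70   (ash)
  30.4x1 + 2.5x2 + 0.2x3 + 5.6x4 + 1.5x5 ≥ 16.1   (lysine)
  57x1 + 24x2 + 90x4 + 324x5 ≤ 376   (crude fibre)
  6.5x1 + 2.9x2 + 0.7x3 + 15.1x4 + 1.2x5 ≥ 8.7   (phosphorus)
  x1, x2, x3, x4, x5 ≥ 0.
The optimal basis is {soybean meal, rice bran}; maize, molasses, oat hulls drop out. The lysine and phosphorus requirements are met with equality.
That vertex is x1 = 0.4599, x4 = 0.3782.
Objective = 0.69·0.4599 + 0.25·0.3782 = 0.41188.

$0.412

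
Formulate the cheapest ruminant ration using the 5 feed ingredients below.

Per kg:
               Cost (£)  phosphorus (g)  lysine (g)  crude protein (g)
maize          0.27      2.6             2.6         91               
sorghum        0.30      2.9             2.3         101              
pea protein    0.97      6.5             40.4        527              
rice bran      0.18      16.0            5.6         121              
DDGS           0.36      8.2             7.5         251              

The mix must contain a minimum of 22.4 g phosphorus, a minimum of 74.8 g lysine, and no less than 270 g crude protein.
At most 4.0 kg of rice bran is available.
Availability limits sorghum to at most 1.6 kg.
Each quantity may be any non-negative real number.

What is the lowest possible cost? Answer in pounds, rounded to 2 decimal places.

Let x1 = kg of maize, x2 = kg of sorghum, x3 = kg of pea protein, x4 = kg of rice bran, x5 = kg of DDGS.
Minimize 0.27x1 + 0.3x2 + 0.97x3 + 0.18x4 + 0.36x5 s.t.:
  2.6x1 + 2.9x2 + 6.5x3 + 16x4 + 8.2x5 ≥ 22.4   (phosphorus)
  2.6x1 + 2.3x2 + 40.4x3 + 5.6x4 + 7.5x5 ≥ 74.8   (lysine)
  91x1 + 101x2 + 527x3 + 121x4 + 251x5 ≥ 270   (crude protein)
  x4 ≤ 4
  x2 ≤ 1.6
  x1, x2, x3, x4, x5 ≥ 0.
The cheapest feasible vertex uses only pea protein, rice bran; maize, sorghum, DDGS are not used. Binding constraints: phosphorus and lysine.
Solving gives x3 = 1.756, x4 = 0.6865.
Objective = 0.97·1.756 + 0.18·0.6865 = 1.8269.

£1.83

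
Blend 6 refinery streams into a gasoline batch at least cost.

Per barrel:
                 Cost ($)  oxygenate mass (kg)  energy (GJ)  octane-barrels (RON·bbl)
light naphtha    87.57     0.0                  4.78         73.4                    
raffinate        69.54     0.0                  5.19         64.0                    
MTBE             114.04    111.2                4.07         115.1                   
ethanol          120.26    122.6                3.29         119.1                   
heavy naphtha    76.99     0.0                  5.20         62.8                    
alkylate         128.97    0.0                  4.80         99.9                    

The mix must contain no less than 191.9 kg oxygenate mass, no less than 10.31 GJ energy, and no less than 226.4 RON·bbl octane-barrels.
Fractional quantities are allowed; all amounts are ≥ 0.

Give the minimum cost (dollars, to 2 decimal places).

$240.83

Let x1 = barrels of light naphtha, x2 = barrels of raffinate, x3 = barrels of MTBE, x4 = barrels of ethanol, x5 = barrels of heavy naphtha, x6 = barrels of alkylate.
Minimise 87.57x1 + 69.54x2 + 114.04x3 + 120.26x4 + 76.99x5 + 128.97x6 s.t.:
  111.2x3 + 122.6x4 ≥ 191.9   (oxygenate mass)
  4.78x1 + 5.19x2 + 4.07x3 + 3.29x4 + 5.2x5 + 4.8x6 ≥ 10.31   (energy)
  73.4x1 + 64x2 + 115.1x3 + 119.1x4 + 62.8x5 + 99.9x6 ≥ 226.4   (octane-barrels)
  x1, x2, x3, x4, x5, x6 ≥ 0.
The minimum-cost mix takes nothing from light naphtha, ethanol, heavy naphtha, alkylate — only raffinate, MTBE. The oxygenate mass and energy requirements are met with equality.
So raffinate = 0.6332 barrels, MTBE = 1.7257 barrels.
Objective = 69.54·0.6332 + 114.04·1.7257 = 240.8316.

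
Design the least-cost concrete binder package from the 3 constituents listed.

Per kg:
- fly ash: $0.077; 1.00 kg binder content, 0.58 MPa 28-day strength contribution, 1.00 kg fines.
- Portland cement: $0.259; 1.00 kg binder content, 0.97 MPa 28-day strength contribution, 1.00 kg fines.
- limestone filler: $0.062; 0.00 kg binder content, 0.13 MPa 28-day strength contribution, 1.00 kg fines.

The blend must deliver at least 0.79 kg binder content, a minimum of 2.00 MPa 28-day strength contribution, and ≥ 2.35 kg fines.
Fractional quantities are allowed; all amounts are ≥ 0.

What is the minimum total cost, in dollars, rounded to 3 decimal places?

$0.266

Let x1 = kg of fly ash, x2 = kg of Portland cement, x3 = kg of limestone filler.
Minimize 0.077x1 + 0.259x2 + 0.062x3 with:
  1x1 + 1x2 ≥ 0.79   (binder content)
  0.58x1 + 0.97x2 + 0.13x3 ≥ 2   (28-day strength contribution)
  1x1 + 1x2 + 1x3 ≥ 2.35   (fines)
  x1, x2, x3 ≥ 0.
The optimal basis is {fly ash}; Portland cement, limestone filler drop out. Binding constraint: 28-day strength contribution.
Solving gives x1 = 3.4483.
Hence cost = 0.077·3.4483 = $0.26552.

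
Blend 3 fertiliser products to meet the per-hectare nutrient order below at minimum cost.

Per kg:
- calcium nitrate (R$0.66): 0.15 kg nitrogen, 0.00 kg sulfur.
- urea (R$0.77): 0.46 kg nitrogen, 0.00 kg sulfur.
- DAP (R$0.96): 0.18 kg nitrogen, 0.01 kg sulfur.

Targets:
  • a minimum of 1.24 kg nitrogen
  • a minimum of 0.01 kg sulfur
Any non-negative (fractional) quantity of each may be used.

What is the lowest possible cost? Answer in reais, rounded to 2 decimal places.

Let x1 = kg of calcium nitrate, x2 = kg of urea, x3 = kg of DAP.
Minimise 0.66x1 + 0.77x2 + 0.96x3 subject to:
  0.15x1 + 0.46x2 + 0.18x3 ≥ 1.24   (nitrogen)
  0.01x3 ≥ 0.01   (sulfur)
  x1, x2, x3 ≥ 0.
The cheapest feasible vertex uses only urea, DAP; calcium nitrate is not used. Binding constraints: nitrogen and sulfur.
So urea = 2.304 kg, DAP = 1 kg.
Hence cost = 0.77·2.304 + 0.96·1 = R$2.7341.

R$2.73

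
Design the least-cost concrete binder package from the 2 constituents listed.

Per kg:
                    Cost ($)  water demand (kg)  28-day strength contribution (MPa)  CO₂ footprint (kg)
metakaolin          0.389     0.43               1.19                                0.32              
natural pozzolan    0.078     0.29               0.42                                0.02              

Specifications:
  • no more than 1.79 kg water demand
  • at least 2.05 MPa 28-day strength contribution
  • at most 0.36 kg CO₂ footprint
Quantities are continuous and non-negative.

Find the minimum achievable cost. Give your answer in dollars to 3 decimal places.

$0.381

Let x1 = kg of metakaolin, x2 = kg of natural pozzolan.
min 0.389x1 + 0.078x2 with:
  0.43x1 + 0.29x2 ≤ 1.79   (water demand)
  1.19x1 + 0.42x2 ≥ 2.05   (28-day strength contribution)
  0.32x1 + 0.02x2 ≤ 0.36   (CO₂ footprint)
  x1, x2 ≥ 0.
The cheapest feasible vertex uses only natural pozzolan; metakaolin is not used. The 28-day strength contribution requirement is met with equality.
So natural pozzolan = 4.881 kg.
Cost = 0.078·4.881 = 0.38072.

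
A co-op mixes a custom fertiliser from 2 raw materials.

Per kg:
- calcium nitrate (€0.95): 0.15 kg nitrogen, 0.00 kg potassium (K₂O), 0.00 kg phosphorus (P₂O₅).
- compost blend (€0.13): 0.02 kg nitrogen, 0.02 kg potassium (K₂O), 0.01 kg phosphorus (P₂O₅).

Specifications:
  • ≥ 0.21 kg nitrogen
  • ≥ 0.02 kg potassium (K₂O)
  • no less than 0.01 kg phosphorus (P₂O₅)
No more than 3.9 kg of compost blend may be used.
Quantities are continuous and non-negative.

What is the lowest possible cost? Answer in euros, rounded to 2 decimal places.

€1.33

Let x1 = kg of calcium nitrate, x2 = kg of compost blend.
Minimize 0.95x1 + 0.13x2 with:
  0.15x1 + 0.02x2 ≥ 0.21   (nitrogen)
  0.02x2 ≥ 0.02   (potassium (K₂O))
  0.01x2 ≥ 0.01   (phosphorus (P₂O₅))
  x2 ≤ 3.9
  x1, x2 ≥ 0.
Both inputs are positive at the optimum. The nitrogen, potassium (K₂O), phosphorus (P₂O₅) requirements are met with equality.
That vertex is x1 = 1.267, x2 = 1.
Cost = 0.95·1.267 + 0.13·1 = 1.3337.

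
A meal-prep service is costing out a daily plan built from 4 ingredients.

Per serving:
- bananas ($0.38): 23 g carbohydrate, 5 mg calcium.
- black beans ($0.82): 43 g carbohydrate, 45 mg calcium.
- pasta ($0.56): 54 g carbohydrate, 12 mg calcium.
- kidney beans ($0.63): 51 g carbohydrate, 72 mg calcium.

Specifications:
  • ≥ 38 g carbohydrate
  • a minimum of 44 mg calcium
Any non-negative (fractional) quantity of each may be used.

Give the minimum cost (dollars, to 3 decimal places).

Let x1 = servings of bananas, x2 = servings of black beans, x3 = servings of pasta, x4 = servings of kidney beans.
Minimize 0.38x1 + 0.82x2 + 0.56x3 + 0.63x4 with:
  23x1 + 43x2 + 54x3 + 51x4 ≥ 38   (carbohydrate)
  5x1 + 45x2 + 12x3 + 72x4 ≥ 44   (calcium)
  x1, x2, x3, x4 ≥ 0.
The cheapest feasible vertex uses only pasta, kidney beans; bananas, black beans are not used. Binding constraints: carbohydrate and calcium.
That vertex is x3 = 0.1502, x4 = 0.5861.
Cost = 0.56·0.1502 + 0.63·0.5861 = 0.45336.

$0.453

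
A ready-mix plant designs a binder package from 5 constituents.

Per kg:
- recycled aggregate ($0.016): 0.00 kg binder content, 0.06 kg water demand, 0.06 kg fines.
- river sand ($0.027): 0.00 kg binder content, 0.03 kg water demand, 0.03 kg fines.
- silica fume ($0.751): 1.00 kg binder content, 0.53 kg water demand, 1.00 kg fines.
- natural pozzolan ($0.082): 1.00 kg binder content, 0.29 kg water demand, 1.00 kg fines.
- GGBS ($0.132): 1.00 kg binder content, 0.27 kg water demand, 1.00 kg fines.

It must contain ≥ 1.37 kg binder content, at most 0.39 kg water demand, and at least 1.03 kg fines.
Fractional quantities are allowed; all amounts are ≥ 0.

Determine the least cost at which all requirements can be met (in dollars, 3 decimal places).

$0.131

This is a linear program. Let x1 = kg of recycled aggregate, x2 = kg of river sand, x3 = kg of silica fume, x4 = kg of natural pozzolan, x5 = kg of GGBS.
Minimise 0.016x1 + 0.027x2 + 0.751x3 + 0.082x4 + 0.132x5 with:
  1x3 + 1x4 + 1x5 ≥ 1.37   (binder content)
  0.06x1 + 0.03x2 + 0.53x3 + 0.29x4 + 0.27x5 ≤ 0.39   (water demand)
  0.06x1 + 0.03x2 + 1x3 + 1x4 + 1x5 ≥ 1.03   (fines)
  x1, x2, x3, x4, x5 ≥ 0.
The minimum-cost mix takes nothing from recycled aggregate, river sand, silica fume — only natural pozzolan, GGBS. There the binder content and water demand constraints are tight.
Solving gives x4 = 1.005, x5 = 0.365.
Hence cost = 0.082·1.005 + 0.132·0.365 = $0.13059.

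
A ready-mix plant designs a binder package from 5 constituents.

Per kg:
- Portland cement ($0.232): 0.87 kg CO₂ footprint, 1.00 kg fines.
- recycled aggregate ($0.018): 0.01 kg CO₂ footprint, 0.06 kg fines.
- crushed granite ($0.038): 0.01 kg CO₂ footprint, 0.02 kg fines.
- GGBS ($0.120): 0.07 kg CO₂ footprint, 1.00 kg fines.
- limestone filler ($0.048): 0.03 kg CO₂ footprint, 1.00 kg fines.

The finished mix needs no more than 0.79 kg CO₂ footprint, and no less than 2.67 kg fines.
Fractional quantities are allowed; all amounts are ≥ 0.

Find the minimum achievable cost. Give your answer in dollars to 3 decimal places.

Treat it as an LP. Let x1 = kg of Portland cement, x2 = kg of recycled aggregate, x3 = kg of crushed granite, x4 = kg of GGBS, x5 = kg of limestone filler.
min 0.232x1 + 0.018x2 + 0.038x3 + 0.12x4 + 0.048x5 subject to:
  0.87x1 + 0.01x2 + 0.01x3 + 0.07x4 + 0.03x5 ≤ 0.79   (CO₂ footprint)
  1x1 + 0.06x2 + 0.02x3 + 1x4 + 1x5 ≥ 2.67   (fines)
  x1, x2, x3, x4, x5 ≥ 0.
At the optimum only limestone filler is positive (Portland cement, recycled aggregate, crushed granite, GGBS = 0). The fines requirement is met with equality.
So limestone filler = 2.67 kg.
Objective = 0.048·2.67 = 0.12816.

$0.128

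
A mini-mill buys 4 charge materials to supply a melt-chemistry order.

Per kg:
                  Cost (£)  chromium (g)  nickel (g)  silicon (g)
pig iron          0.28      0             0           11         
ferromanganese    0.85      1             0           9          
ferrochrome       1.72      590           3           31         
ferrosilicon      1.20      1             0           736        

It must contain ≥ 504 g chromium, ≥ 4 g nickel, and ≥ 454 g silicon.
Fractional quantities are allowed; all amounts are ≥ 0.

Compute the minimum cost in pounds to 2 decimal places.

This is a linear program. Let x1 = kg of pig iron, x2 = kg of ferromanganese, x3 = kg of ferrochrome, x4 = kg of ferrosilicon.
Minimise 0.28x1 + 0.85x2 + 1.72x3 + 1.2x4 subject to:
  1x2 + 590x3 + 1x4 ≥ 504   (chromium)
  3x3 ≥ 4   (nickel)
  11x1 + 9x2 + 31x3 + 736x4 ≥ 454   (silicon)
  x1, x2, x3, x4 ≥ 0.
At the optimum only ferrochrome, ferrosilicon are positive (pig iron, ferromanganese = 0). The nickel and silicon requirements are met with equality.
Optimal quantities: ferrochrome = 1.333 kg, ferrosilicon = 0.5607 kg.
Cost = 1.72·1.333 + 1.2·0.5607 = 2.9656.

£2.97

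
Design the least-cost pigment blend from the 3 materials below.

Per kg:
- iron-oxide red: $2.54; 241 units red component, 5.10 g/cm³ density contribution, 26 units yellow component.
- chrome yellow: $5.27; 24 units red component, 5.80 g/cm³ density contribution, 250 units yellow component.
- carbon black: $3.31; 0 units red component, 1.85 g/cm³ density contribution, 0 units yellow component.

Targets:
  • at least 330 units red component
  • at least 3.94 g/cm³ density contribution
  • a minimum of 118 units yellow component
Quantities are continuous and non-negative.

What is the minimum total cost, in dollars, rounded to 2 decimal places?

$5.15

Let x1 = kg of iron-oxide red, x2 = kg of chrome yellow, x3 = kg of carbon black.
Minimise 2.54x1 + 5.27x2 + 3.31x3 subject to:
  241x1 + 24x2 ≥ 330   (red component)
  5.1x1 + 5.8x2 + 1.85x3 ≥ 3.94   (density contribution)
  26x1 + 250x2 ≥ 118   (yellow component)
  x1, x2, x3 ≥ 0.
The cheapest feasible vertex uses only iron-oxide red, chrome yellow; carbon black is not used. The red component and yellow component requirements are met with equality.
Optimal quantities: iron-oxide red = 1.336 kg, chrome yellow = 0.333 kg.
Total cost: 2.54·1.336 + 5.27·0.333 = 5.1484.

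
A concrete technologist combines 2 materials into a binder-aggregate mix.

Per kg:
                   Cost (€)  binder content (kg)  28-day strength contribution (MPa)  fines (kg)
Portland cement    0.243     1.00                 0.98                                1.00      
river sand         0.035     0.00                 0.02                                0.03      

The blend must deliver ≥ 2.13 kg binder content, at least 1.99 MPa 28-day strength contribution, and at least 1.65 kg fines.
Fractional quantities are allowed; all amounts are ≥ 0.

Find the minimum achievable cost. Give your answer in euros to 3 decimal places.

€0.518

Let x1 = kg of Portland cement, x2 = kg of river sand.
Minimise 0.243x1 + 0.035x2 with:
  1x1 ≥ 2.13   (binder content)
  0.98x1 + 0.02x2 ≥ 1.99   (28-day strength contribution)
  1x1 + 0.03x2 ≥ 1.65   (fines)
  x1, x2 ≥ 0.
At the optimum only Portland cement is positive (river sand = 0). There the binder content constraint is tight.
That vertex is x1 = 2.13.
Objective = 0.243·2.13 = 0.51759.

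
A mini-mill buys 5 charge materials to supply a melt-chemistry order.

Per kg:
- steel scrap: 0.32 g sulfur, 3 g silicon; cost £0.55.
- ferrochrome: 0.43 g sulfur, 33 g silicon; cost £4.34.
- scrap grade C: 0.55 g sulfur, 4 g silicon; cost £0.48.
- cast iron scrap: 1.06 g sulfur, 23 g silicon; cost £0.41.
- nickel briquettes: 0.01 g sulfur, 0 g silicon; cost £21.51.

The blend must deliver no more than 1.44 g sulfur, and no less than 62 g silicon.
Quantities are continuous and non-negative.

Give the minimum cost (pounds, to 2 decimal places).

This is a linear program. Let x1 = kg of steel scrap, x2 = kg of ferrochrome, x3 = kg of scrap grade C, x4 = kg of cast iron scrap, x5 = kg of nickel briquettes.
min 0.55x1 + 4.34x2 + 0.48x3 + 0.41x4 + 21.51x5 s.t.:
  0.32x1 + 0.43x2 + 0.55x3 + 1.06x4 + 0.01x5 ≤ 1.44   (sulfur)
  3x1 + 33x2 + 4x3 + 23x4 ≥ 62   (silicon)
  x1, x2, x3, x4, x5 ≥ 0.
The optimal basis is {ferrochrome, cast iron scrap}; steel scrap, scrap grade C, nickel briquettes drop out. The sulfur and silicon requirements are met with equality.
That vertex is x2 = 1.299, x4 = 0.8314.
Hence cost = 4.34·1.299 + 0.41·0.8314 = £5.9785.

£5.98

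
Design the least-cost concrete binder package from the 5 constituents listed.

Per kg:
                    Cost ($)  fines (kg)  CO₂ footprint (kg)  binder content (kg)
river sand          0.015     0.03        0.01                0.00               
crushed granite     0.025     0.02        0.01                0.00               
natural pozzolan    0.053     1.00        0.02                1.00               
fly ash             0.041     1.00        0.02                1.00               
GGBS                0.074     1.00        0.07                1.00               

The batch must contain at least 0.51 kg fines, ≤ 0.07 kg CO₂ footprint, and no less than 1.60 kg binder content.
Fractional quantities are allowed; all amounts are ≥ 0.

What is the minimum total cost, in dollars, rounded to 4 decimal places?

$0.0656

Let x1 = kg of river sand, x2 = kg of crushed granite, x3 = kg of natural pozzolan, x4 = kg of fly ash, x5 = kg of GGBS.
Minimize 0.015x1 + 0.025x2 + 0.053x3 + 0.041x4 + 0.074x5 s.t.:
  0.03x1 + 0.02x2 + 1x3 + 1x4 + 1x5 ≥ 0.51   (fines)
  0.01x1 + 0.01x2 + 0.02x3 + 0.02x4 + 0.07x5 ≤ 0.07   (CO₂ footprint)
  1x3 + 1x4 + 1x5 ≥ 1.6   (binder content)
  x1, x2, x3, x4, x5 ≥ 0.
At the optimum only fly ash is positive (river sand, crushed granite, natural pozzolan, GGBS = 0). There the binder content constraint is tight.
Solving gives x4 = 1.6.
Objective = 0.041·1.6 = 0.065600.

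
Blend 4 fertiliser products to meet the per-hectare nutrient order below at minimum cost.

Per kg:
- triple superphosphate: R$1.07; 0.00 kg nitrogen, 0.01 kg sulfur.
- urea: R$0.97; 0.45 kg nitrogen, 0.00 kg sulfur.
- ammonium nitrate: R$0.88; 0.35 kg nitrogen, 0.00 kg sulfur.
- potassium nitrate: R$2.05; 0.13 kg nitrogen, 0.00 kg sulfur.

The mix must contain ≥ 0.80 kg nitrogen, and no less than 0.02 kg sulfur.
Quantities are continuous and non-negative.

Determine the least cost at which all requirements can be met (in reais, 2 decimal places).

Let x1 = kg of triple superphosphate, x2 = kg of urea, x3 = kg of ammonium nitrate, x4 = kg of potassium nitrate.
min 1.07x1 + 0.97x2 + 0.88x3 + 2.05x4 s.t.:
  0.45x2 + 0.35x3 + 0.13x4 ≥ 0.8   (nitrogen)
  0.01x1 ≥ 0.02   (sulfur)
  x1, x2, x3, x4 ≥ 0.
The optimal basis is {triple superphosphate, urea}; ammonium nitrate, potassium nitrate drop out. The nitrogen and sulfur requirements are met with equality.
Solving gives x1 = 2, x2 = 1.778.
Hence cost = 1.07·2 + 0.97·1.778 = R$3.8647.

R$3.86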